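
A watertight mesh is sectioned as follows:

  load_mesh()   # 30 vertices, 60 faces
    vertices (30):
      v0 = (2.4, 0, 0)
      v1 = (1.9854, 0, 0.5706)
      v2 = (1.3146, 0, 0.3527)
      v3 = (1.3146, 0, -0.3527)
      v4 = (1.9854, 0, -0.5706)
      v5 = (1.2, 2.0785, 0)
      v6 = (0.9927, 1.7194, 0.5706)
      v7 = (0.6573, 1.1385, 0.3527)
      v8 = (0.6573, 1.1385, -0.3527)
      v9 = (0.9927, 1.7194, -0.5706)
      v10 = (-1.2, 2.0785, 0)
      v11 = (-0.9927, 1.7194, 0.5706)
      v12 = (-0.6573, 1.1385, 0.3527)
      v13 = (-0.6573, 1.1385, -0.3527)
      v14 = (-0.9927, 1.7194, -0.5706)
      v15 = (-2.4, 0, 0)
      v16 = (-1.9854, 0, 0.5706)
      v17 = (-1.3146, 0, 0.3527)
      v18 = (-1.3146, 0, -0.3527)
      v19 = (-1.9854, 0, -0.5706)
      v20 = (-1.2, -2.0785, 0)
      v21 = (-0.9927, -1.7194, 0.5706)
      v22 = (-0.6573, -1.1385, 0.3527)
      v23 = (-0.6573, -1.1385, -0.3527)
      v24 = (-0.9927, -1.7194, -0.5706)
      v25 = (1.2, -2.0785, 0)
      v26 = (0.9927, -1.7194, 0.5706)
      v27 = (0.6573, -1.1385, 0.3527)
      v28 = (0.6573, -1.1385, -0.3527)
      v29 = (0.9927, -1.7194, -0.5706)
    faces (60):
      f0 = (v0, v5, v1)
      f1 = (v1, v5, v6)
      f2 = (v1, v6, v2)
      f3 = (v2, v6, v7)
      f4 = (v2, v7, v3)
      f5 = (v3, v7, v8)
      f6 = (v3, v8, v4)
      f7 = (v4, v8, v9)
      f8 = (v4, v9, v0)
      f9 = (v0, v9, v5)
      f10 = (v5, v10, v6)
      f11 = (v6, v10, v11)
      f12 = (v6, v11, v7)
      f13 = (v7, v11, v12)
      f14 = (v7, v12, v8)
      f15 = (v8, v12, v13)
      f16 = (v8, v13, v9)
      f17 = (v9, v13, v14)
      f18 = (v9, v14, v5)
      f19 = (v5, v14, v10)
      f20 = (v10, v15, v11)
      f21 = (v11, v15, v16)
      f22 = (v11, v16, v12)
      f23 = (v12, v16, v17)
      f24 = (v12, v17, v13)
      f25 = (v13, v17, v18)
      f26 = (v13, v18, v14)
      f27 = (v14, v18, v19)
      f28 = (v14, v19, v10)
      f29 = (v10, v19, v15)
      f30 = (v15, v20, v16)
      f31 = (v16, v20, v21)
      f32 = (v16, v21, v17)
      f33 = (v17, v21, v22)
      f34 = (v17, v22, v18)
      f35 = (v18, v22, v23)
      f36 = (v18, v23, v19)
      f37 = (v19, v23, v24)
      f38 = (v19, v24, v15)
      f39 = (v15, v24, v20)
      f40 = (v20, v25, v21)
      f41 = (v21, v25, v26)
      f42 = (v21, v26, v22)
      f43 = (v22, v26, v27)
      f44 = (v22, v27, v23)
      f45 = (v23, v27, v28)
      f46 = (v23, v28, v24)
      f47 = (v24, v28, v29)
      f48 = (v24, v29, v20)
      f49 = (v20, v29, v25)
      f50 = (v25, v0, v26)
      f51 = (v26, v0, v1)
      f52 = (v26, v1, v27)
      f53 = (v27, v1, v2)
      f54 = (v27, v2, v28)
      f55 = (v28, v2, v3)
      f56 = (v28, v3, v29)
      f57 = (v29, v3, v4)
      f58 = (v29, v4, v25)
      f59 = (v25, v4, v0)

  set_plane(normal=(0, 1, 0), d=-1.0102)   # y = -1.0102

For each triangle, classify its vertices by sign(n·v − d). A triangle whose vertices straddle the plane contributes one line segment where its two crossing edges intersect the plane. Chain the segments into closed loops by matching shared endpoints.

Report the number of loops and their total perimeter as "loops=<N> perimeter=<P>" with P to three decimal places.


loops=2 perimeter=7.053

Straddling triangles (20 of 60):
  (v15,v20,v16) [+-+] → (-1.81677, -1.0102, 0)–(-1.60368, -1.0102, 0.293275)  len=0.3625
  (v16,v20,v21) [+--] → (-1.60368, -1.0102, 0.293275)–(-1.40216, -1.0102, 0.5706)  len=0.3428
  (v16,v21,v17) [+-+] → (-1.40216, -1.0102, 0.5706)–(-1.12547, -1.0102, 0.480723)  len=0.2909
  (v17,v21,v22) [+--] → (-1.12547, -1.0102, 0.480723)–(-0.731373, -1.0102, 0.3527)  len=0.4144
  (v17,v22,v18) [+-+] → (-0.731373, -1.0102, 0.3527)–(-0.731373, -1.0102, 0.273207)  len=0.0795
  (v18,v22,v23) [+--] → (-0.731373, -1.0102, 0.273207)–(-0.731373, -1.0102, -0.3527)  len=0.6259
  (v18,v23,v19) [+-+] → (-0.731373, -1.0102, -0.3527)–(-0.806966, -1.0102, -0.377256)  len=0.0795
  (v19,v23,v24) [+--] → (-0.806966, -1.0102, -0.377256)–(-1.40216, -1.0102, -0.5706)  len=0.6258
  (v19,v24,v15) [+-+] → (-1.40216, -1.0102, -0.5706)–(-1.57317, -1.0102, -0.335245)  len=0.2909
  (v15,v24,v20) [+--] → (-1.57317, -1.0102, -0.335245)–(-1.81677, -1.0102, 0)  len=0.4144
  (v25,v0,v26) [-+-] → (1.81677, -1.0102, 0)–(1.57317, -1.0102, 0.335245)  len=0.4144
  (v26,v0,v1) [-++] → (1.57317, -1.0102, 0.335245)–(1.40216, -1.0102, 0.5706)  len=0.2909
  (v26,v1,v27) [-+-] → (1.40216, -1.0102, 0.5706)–(0.806966, -1.0102, 0.377256)  len=0.6258
  (v27,v1,v2) [-++] → (0.806966, -1.0102, 0.377256)–(0.731373, -1.0102, 0.3527)  len=0.0795
  (v27,v2,v28) [-+-] → (0.731373, -1.0102, 0.3527)–(0.731373, -1.0102, -0.273207)  len=0.6259
  (v28,v2,v3) [-++] → (0.731373, -1.0102, -0.273207)–(0.731373, -1.0102, -0.3527)  len=0.0795
  (v28,v3,v29) [-+-] → (0.731373, -1.0102, -0.3527)–(1.12547, -1.0102, -0.480723)  len=0.4144
  (v29,v3,v4) [-++] → (1.12547, -1.0102, -0.480723)–(1.40216, -1.0102, -0.5706)  len=0.2909
  (v29,v4,v25) [-+-] → (1.40216, -1.0102, -0.5706)–(1.60368, -1.0102, -0.293275)  len=0.3428
  (v25,v4,v0) [-++] → (1.60368, -1.0102, -0.293275)–(1.81677, -1.0102, 0)  len=0.3625

Chained into 2 loop(s):
  loop 1: 10 segments, perimeter = 3.5266
  loop 2: 10 segments, perimeter = 3.5266
Total perimeter = 7.053


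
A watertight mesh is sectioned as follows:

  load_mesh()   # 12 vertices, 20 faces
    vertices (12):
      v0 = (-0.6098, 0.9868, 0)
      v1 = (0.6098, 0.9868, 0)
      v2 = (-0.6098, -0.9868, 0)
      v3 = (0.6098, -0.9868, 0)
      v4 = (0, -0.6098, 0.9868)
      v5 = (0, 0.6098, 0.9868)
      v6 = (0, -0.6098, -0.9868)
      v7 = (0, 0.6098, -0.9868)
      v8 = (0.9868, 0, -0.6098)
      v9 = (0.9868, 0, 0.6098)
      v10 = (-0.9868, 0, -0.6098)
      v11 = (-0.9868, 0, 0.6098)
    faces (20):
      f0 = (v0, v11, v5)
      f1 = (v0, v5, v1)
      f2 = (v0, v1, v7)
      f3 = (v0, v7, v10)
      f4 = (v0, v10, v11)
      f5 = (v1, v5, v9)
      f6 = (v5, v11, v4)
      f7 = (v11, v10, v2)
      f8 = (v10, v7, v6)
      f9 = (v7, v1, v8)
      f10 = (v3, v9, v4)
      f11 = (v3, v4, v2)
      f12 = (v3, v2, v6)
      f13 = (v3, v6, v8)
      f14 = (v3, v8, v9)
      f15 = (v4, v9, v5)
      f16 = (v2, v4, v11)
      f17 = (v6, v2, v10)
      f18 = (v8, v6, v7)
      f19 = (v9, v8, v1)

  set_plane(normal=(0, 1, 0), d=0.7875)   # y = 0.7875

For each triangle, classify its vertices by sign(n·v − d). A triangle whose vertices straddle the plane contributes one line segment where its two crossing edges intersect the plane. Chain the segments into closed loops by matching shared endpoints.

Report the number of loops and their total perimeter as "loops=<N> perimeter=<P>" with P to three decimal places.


Straddling triangles (8 of 20):
  (v0,v11,v5) [+--] → (-0.685941, 0.7875, 0.123159)–(-0.287431, 0.7875, 0.521669)  len=0.5636
  (v0,v5,v1) [+-+] → (-0.287431, 0.7875, 0.521669)–(0.287431, 0.7875, 0.521669)  len=0.5749
  (v0,v1,v7) [++-] → (0.287431, 0.7875, -0.521669)–(-0.287431, 0.7875, -0.521669)  len=0.5749
  (v0,v7,v10) [+--] → (-0.287431, 0.7875, -0.521669)–(-0.685941, 0.7875, -0.123159)  len=0.5636
  (v0,v10,v11) [+--] → (-0.685941, 0.7875, -0.123159)–(-0.685941, 0.7875, 0.123159)  len=0.2463
  (v1,v5,v9) [+--] → (0.287431, 0.7875, 0.521669)–(0.685941, 0.7875, 0.123159)  len=0.5636
  (v7,v1,v8) [-+-] → (0.287431, 0.7875, -0.521669)–(0.685941, 0.7875, -0.123159)  len=0.5636
  (v9,v8,v1) [--+] → (0.685941, 0.7875, -0.123159)–(0.685941, 0.7875, 0.123159)  len=0.2463

Chained into 1 loop(s):
  loop 1: 8 segments, perimeter = 3.8967
Total perimeter = 3.897

loops=1 perimeter=3.897


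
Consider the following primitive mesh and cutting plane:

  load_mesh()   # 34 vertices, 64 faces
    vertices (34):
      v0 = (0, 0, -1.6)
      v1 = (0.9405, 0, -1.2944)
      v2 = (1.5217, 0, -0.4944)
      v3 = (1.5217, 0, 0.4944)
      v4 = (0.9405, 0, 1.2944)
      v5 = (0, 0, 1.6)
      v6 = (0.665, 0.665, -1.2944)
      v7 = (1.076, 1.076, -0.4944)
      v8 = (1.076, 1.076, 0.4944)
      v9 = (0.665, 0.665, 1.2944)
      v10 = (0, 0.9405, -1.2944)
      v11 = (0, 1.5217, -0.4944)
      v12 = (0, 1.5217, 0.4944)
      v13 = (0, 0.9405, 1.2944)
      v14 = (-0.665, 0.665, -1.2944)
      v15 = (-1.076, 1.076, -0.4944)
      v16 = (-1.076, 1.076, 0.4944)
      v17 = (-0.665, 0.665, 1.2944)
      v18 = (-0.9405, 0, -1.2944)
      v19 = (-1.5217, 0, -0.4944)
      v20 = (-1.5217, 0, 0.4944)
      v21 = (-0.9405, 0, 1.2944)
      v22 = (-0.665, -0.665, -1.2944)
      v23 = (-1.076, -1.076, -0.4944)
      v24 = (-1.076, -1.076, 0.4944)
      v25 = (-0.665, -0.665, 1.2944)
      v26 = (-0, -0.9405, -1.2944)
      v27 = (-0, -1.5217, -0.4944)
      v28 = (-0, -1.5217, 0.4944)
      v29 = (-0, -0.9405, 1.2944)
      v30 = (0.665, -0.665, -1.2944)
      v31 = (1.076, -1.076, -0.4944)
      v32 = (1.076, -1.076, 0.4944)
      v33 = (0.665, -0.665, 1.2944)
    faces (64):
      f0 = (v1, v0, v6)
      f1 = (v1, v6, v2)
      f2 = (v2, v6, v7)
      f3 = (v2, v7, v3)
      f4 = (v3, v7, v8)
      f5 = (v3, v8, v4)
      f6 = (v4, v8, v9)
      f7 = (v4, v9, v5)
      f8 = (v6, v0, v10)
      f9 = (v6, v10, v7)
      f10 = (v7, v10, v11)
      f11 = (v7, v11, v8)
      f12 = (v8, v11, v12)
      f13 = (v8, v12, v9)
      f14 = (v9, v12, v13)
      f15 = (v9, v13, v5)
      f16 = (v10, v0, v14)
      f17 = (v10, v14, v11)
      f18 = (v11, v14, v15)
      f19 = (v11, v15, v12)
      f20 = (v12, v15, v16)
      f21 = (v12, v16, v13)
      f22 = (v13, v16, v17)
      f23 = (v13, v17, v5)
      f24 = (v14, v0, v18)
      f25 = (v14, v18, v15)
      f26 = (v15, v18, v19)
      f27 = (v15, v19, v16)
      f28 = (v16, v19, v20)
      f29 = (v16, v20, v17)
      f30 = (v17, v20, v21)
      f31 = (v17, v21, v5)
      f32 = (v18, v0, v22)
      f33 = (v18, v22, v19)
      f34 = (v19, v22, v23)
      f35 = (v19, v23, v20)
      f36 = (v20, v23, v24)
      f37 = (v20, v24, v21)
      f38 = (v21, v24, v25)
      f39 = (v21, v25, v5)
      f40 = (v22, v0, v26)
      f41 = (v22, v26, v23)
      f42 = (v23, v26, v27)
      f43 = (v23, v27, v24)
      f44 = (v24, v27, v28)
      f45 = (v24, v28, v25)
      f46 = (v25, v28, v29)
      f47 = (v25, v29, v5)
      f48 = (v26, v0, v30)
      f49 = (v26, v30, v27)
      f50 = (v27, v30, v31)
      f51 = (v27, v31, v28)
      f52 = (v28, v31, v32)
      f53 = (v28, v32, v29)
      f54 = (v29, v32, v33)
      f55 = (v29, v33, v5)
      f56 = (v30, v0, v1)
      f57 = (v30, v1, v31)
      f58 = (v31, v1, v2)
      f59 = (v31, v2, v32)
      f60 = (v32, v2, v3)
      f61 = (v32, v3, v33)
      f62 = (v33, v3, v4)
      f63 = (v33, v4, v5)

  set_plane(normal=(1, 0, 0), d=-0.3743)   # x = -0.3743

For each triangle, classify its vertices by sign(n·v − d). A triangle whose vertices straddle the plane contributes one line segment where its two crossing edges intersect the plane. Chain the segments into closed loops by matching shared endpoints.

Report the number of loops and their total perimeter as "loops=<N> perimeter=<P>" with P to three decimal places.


loops=1 perimeter=9.173

Straddling triangles (20 of 64):
  (v10,v0,v14) [++-] → (-0.3743, 0.3743, -1.42799)–(-0.3743, 0.785433, -1.2944)  len=0.4323
  (v10,v14,v11) [+-+] → (-0.3743, 0.785433, -1.2944)–(-0.3743, 1.0395, -0.944686)  len=0.4323
  (v11,v14,v15) [+--] → (-0.3743, 1.0395, -0.944686)–(-0.3743, 1.36666, -0.4944)  len=0.5566
  (v11,v15,v12) [+-+] → (-0.3743, 1.36666, -0.4944)–(-0.3743, 1.36666, 0.150434)  len=0.6448
  (v12,v15,v16) [+--] → (-0.3743, 1.36666, 0.150434)–(-0.3743, 1.36666, 0.4944)  len=0.3440
  (v12,v16,v13) [+-+] → (-0.3743, 1.36666, 0.4944)–(-0.3743, 0.987635, 1.01611)  len=0.6449
  (v13,v16,v17) [+--] → (-0.3743, 0.987635, 1.01611)–(-0.3743, 0.785433, 1.2944)  len=0.3440
  (v13,v17,v5) [+-+] → (-0.3743, 0.785433, 1.2944)–(-0.3743, 0.3743, 1.42799)  len=0.4323
  (v14,v0,v18) [-+-] → (-0.3743, 0.3743, -1.42799)–(-0.3743, 0, -1.47838)  len=0.3777
  (v17,v21,v5) [--+] → (-0.3743, 0, 1.47838)–(-0.3743, 0.3743, 1.42799)  len=0.3777
  (v18,v0,v22) [-+-] → (-0.3743, 0, -1.47838)–(-0.3743, -0.3743, -1.42799)  len=0.3777
  (v21,v25,v5) [--+] → (-0.3743, -0.3743, 1.42799)–(-0.3743, 0, 1.47838)  len=0.3777
  (v22,v0,v26) [-++] → (-0.3743, -0.3743, -1.42799)–(-0.3743, -0.785433, -1.2944)  len=0.4323
  (v22,v26,v23) [-+-] → (-0.3743, -0.785433, -1.2944)–(-0.3743, -0.987635, -1.01611)  len=0.3440
  (v23,v26,v27) [-++] → (-0.3743, -0.987635, -1.01611)–(-0.3743, -1.36666, -0.4944)  len=0.6449
  (v23,v27,v24) [-+-] → (-0.3743, -1.36666, -0.4944)–(-0.3743, -1.36666, -0.150434)  len=0.3440
  (v24,v27,v28) [-++] → (-0.3743, -1.36666, -0.150434)–(-0.3743, -1.36666, 0.4944)  len=0.6448
  (v24,v28,v25) [-+-] → (-0.3743, -1.36666, 0.4944)–(-0.3743, -1.0395, 0.944686)  len=0.5566
  (v25,v28,v29) [-++] → (-0.3743, -1.0395, 0.944686)–(-0.3743, -0.785433, 1.2944)  len=0.4323
  (v25,v29,v5) [-++] → (-0.3743, -0.785433, 1.2944)–(-0.3743, -0.3743, 1.42799)  len=0.4323

Chained into 1 loop(s):
  loop 1: 20 segments, perimeter = 9.1729
Total perimeter = 9.173


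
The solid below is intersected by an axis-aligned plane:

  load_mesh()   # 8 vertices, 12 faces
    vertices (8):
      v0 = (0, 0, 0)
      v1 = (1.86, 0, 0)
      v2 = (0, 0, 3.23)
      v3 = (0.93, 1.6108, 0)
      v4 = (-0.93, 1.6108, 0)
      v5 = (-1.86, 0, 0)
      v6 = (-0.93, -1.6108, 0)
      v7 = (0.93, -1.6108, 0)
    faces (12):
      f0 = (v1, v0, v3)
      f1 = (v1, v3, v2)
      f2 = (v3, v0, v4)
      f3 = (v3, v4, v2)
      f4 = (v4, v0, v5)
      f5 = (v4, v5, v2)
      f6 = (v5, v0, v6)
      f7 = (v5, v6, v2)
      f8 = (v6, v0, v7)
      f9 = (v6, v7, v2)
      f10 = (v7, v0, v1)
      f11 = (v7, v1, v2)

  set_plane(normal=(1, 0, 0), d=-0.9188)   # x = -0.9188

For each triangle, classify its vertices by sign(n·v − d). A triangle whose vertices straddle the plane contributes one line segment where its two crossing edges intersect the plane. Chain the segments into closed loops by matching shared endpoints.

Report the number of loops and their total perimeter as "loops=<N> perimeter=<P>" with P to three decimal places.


Straddling triangles (8 of 12):
  (v3,v0,v4) [++-] → (-0.9188, 1.5914, 0)–(-0.9188, 1.6108, 0)  len=0.0194
  (v3,v4,v2) [+-+] → (-0.9188, 1.6108, 0)–(-0.9188, 1.5914, 0.0388989)  len=0.0435
  (v4,v0,v5) [-+-] → (-0.9188, 1.5914, 0)–(-0.9188, 0, 0)  len=1.5914
  (v4,v5,v2) [--+] → (-0.9188, 0, 1.63445)–(-0.9188, 1.5914, 0.0388989)  len=2.2535
  (v5,v0,v6) [-+-] → (-0.9188, 0, 0)–(-0.9188, -1.5914, 0)  len=1.5914
  (v5,v6,v2) [--+] → (-0.9188, -1.5914, 0.0388989)–(-0.9188, 0, 1.63445)  len=2.2535
  (v6,v0,v7) [-++] → (-0.9188, -1.5914, 0)–(-0.9188, -1.6108, 0)  len=0.0194
  (v6,v7,v2) [-++] → (-0.9188, -1.6108, 0)–(-0.9188, -1.5914, 0.0388989)  len=0.0435

Chained into 1 loop(s):
  loop 1: 8 segments, perimeter = 7.8156
Total perimeter = 7.816

loops=1 perimeter=7.816


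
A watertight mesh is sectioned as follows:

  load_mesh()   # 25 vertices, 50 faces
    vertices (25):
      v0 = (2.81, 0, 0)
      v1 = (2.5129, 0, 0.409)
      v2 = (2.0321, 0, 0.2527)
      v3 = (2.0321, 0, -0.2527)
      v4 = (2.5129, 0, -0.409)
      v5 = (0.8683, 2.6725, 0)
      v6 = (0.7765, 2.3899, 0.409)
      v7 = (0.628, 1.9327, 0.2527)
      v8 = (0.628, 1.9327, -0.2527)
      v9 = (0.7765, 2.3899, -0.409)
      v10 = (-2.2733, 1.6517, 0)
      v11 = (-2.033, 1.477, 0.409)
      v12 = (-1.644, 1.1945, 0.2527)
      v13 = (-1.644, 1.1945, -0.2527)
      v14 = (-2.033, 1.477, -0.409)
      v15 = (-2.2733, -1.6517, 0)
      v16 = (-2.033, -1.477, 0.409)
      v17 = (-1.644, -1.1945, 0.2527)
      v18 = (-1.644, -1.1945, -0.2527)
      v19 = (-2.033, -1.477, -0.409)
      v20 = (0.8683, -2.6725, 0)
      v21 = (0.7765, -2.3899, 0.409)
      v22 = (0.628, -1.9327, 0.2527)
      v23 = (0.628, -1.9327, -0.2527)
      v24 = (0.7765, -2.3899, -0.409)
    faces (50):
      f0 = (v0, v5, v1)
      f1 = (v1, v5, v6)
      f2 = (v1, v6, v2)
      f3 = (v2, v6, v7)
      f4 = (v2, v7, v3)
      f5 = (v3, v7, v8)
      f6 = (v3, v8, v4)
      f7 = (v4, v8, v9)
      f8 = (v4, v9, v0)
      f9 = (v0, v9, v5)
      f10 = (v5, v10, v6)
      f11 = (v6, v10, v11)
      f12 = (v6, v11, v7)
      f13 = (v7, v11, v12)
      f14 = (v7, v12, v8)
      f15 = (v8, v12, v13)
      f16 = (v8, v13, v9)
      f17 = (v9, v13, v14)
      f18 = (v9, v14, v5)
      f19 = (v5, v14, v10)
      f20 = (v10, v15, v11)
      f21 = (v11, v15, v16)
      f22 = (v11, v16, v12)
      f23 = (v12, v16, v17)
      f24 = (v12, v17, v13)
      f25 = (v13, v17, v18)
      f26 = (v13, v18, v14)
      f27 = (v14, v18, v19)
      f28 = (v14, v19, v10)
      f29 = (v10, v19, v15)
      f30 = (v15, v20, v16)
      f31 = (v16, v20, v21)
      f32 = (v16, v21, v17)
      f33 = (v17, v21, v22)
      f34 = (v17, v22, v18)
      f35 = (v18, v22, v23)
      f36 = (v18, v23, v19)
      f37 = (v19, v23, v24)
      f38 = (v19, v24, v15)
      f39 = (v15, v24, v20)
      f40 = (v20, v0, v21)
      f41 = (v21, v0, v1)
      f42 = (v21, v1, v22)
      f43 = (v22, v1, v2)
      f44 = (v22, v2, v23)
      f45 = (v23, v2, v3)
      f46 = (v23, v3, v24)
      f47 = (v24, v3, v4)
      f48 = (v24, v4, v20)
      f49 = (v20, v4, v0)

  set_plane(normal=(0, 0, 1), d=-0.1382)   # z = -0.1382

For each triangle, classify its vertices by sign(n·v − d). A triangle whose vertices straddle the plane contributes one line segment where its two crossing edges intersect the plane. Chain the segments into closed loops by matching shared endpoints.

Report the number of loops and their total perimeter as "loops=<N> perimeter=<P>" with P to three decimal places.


Straddling triangles (20 of 50):
  (v2,v7,v3) [++-] → (1.714, 0.437859, -0.1382)–(2.0321, 0, -0.1382)  len=0.5412
  (v3,v7,v8) [-+-] → (1.714, 0.437859, -0.1382)–(0.628, 1.9327, -0.1382)  len=1.8477
  (v4,v9,v0) [--+] → (2.12289, 0.807541, -0.1382)–(2.70961, 0, -0.1382)  len=0.9982
  (v0,v9,v5) [+-+] → (2.12289, 0.807541, -0.1382)–(0.837281, 2.57701, -0.1382)  len=2.1872
  (v7,v12,v8) [++-] → (0.113271, 1.76546, -0.1382)–(0.628, 1.9327, -0.1382)  len=0.5412
  (v8,v12,v13) [-+-] → (0.113271, 1.76546, -0.1382)–(-1.644, 1.1945, -0.1382)  len=1.8477
  (v9,v14,v5) [--+] → (-0.112041, 2.26854, -0.1382)–(0.837281, 2.57701, -0.1382)  len=0.9982
  (v5,v14,v10) [+-+] → (-0.112041, 2.26854, -0.1382)–(-2.1921, 1.59267, -0.1382)  len=2.1871
  (v12,v17,v13) [++-] → (-1.644, 0.653264, -0.1382)–(-1.644, 1.1945, -0.1382)  len=0.5412
  (v13,v17,v18) [-+-] → (-1.644, 0.653264, -0.1382)–(-1.644, -1.1945, -0.1382)  len=1.8478
  (v14,v19,v10) [--+] → (-2.1921, 0.594521, -0.1382)–(-2.1921, 1.59267, -0.1382)  len=0.9981
  (v10,v19,v15) [+-+] → (-2.1921, 0.594521, -0.1382)–(-2.1921, -1.59267, -0.1382)  len=2.1872
  (v17,v22,v18) [++-] → (-1.12927, -1.36174, -0.1382)–(-1.644, -1.1945, -0.1382)  len=0.5412
  (v18,v22,v23) [-+-] → (-1.12927, -1.36174, -0.1382)–(0.628, -1.9327, -0.1382)  len=1.8477
  (v19,v24,v15) [--+] → (-1.24278, -1.90114, -0.1382)–(-2.1921, -1.59267, -0.1382)  len=0.9982
  (v15,v24,v20) [+-+] → (-1.24278, -1.90114, -0.1382)–(0.837281, -2.57701, -0.1382)  len=2.1871
  (v22,v2,v23) [++-] → (0.946103, -1.49484, -0.1382)–(0.628, -1.9327, -0.1382)  len=0.5412
  (v23,v2,v3) [-+-] → (0.946103, -1.49484, -0.1382)–(2.0321, 0, -0.1382)  len=1.8477
  (v24,v4,v20) [--+] → (1.42401, -1.76947, -0.1382)–(0.837281, -2.57701, -0.1382)  len=0.9982
  (v20,v4,v0) [+-+] → (1.42401, -1.76947, -0.1382)–(2.70961, 0, -0.1382)  len=2.1872

Chained into 2 loop(s):
  loop 1: 10 segments, perimeter = 11.9446
  loop 2: 10 segments, perimeter = 15.9267
Total perimeter = 27.871

loops=2 perimeter=27.871


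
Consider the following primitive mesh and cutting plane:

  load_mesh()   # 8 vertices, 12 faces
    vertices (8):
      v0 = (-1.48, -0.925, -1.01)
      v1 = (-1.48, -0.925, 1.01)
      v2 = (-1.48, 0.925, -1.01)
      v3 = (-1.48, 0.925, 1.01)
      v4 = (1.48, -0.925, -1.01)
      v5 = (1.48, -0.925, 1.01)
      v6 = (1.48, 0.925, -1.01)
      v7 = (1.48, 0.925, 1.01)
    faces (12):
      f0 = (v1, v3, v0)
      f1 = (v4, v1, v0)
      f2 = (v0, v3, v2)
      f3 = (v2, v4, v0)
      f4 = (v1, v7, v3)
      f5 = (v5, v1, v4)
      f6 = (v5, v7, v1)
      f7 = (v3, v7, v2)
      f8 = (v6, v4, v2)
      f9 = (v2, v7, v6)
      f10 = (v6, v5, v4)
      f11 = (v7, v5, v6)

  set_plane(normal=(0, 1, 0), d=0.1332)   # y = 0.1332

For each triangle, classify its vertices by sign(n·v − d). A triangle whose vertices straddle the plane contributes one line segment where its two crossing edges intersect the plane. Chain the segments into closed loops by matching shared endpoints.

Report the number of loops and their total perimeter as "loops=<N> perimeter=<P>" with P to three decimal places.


Straddling triangles (8 of 12):
  (v1,v3,v0) [-+-] → (-1.48, 0.1332, 1.01)–(-1.48, 0.1332, 0.14544)  len=0.8646
  (v0,v3,v2) [-++] → (-1.48, 0.1332, 0.14544)–(-1.48, 0.1332, -1.01)  len=1.1554
  (v2,v4,v0) [+--] → (-0.21312, 0.1332, -1.01)–(-1.48, 0.1332, -1.01)  len=1.2669
  (v1,v7,v3) [-++] → (0.21312, 0.1332, 1.01)–(-1.48, 0.1332, 1.01)  len=1.6931
  (v5,v7,v1) [-+-] → (1.48, 0.1332, 1.01)–(0.21312, 0.1332, 1.01)  len=1.2669
  (v6,v4,v2) [+-+] → (1.48, 0.1332, -1.01)–(-0.21312, 0.1332, -1.01)  len=1.6931
  (v6,v5,v4) [+--] → (1.48, 0.1332, -0.14544)–(1.48, 0.1332, -1.01)  len=0.8646
  (v7,v5,v6) [+-+] → (1.48, 0.1332, 1.01)–(1.48, 0.1332, -0.14544)  len=1.1554

Chained into 1 loop(s):
  loop 1: 8 segments, perimeter = 9.9600
Total perimeter = 9.960

loops=1 perimeter=9.960


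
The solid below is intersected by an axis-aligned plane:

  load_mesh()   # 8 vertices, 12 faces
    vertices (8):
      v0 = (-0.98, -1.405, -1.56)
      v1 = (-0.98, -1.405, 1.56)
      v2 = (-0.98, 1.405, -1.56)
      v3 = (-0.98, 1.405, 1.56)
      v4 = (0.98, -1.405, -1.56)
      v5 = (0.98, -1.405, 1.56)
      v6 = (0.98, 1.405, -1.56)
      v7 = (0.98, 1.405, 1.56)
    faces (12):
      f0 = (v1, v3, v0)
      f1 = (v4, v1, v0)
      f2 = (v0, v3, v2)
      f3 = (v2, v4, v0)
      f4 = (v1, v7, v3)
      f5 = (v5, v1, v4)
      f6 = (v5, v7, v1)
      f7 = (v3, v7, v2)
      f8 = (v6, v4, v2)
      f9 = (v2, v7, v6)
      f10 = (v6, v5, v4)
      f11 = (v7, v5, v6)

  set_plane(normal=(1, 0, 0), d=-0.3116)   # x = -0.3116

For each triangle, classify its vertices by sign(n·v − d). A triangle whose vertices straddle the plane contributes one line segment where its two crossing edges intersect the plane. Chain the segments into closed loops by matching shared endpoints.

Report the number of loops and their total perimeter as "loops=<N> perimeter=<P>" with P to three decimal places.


Straddling triangles (8 of 12):
  (v4,v1,v0) [+--] → (-0.3116, -1.405, 0.496016)–(-0.3116, -1.405, -1.56)  len=2.0560
  (v2,v4,v0) [-+-] → (-0.3116, 0.446733, -1.56)–(-0.3116, -1.405, -1.56)  len=1.8517
  (v1,v7,v3) [-+-] → (-0.3116, -0.446733, 1.56)–(-0.3116, 1.405, 1.56)  len=1.8517
  (v5,v1,v4) [+-+] → (-0.3116, -1.405, 1.56)–(-0.3116, -1.405, 0.496016)  len=1.0640
  (v5,v7,v1) [++-] → (-0.3116, -0.446733, 1.56)–(-0.3116, -1.405, 1.56)  len=0.9583
  (v3,v7,v2) [-+-] → (-0.3116, 1.405, 1.56)–(-0.3116, 1.405, -0.496016)  len=2.0560
  (v6,v4,v2) [++-] → (-0.3116, 0.446733, -1.56)–(-0.3116, 1.405, -1.56)  len=0.9583
  (v2,v7,v6) [-++] → (-0.3116, 1.405, -0.496016)–(-0.3116, 1.405, -1.56)  len=1.0640

Chained into 1 loop(s):
  loop 1: 8 segments, perimeter = 11.8600
Total perimeter = 11.860

loops=1 perimeter=11.860


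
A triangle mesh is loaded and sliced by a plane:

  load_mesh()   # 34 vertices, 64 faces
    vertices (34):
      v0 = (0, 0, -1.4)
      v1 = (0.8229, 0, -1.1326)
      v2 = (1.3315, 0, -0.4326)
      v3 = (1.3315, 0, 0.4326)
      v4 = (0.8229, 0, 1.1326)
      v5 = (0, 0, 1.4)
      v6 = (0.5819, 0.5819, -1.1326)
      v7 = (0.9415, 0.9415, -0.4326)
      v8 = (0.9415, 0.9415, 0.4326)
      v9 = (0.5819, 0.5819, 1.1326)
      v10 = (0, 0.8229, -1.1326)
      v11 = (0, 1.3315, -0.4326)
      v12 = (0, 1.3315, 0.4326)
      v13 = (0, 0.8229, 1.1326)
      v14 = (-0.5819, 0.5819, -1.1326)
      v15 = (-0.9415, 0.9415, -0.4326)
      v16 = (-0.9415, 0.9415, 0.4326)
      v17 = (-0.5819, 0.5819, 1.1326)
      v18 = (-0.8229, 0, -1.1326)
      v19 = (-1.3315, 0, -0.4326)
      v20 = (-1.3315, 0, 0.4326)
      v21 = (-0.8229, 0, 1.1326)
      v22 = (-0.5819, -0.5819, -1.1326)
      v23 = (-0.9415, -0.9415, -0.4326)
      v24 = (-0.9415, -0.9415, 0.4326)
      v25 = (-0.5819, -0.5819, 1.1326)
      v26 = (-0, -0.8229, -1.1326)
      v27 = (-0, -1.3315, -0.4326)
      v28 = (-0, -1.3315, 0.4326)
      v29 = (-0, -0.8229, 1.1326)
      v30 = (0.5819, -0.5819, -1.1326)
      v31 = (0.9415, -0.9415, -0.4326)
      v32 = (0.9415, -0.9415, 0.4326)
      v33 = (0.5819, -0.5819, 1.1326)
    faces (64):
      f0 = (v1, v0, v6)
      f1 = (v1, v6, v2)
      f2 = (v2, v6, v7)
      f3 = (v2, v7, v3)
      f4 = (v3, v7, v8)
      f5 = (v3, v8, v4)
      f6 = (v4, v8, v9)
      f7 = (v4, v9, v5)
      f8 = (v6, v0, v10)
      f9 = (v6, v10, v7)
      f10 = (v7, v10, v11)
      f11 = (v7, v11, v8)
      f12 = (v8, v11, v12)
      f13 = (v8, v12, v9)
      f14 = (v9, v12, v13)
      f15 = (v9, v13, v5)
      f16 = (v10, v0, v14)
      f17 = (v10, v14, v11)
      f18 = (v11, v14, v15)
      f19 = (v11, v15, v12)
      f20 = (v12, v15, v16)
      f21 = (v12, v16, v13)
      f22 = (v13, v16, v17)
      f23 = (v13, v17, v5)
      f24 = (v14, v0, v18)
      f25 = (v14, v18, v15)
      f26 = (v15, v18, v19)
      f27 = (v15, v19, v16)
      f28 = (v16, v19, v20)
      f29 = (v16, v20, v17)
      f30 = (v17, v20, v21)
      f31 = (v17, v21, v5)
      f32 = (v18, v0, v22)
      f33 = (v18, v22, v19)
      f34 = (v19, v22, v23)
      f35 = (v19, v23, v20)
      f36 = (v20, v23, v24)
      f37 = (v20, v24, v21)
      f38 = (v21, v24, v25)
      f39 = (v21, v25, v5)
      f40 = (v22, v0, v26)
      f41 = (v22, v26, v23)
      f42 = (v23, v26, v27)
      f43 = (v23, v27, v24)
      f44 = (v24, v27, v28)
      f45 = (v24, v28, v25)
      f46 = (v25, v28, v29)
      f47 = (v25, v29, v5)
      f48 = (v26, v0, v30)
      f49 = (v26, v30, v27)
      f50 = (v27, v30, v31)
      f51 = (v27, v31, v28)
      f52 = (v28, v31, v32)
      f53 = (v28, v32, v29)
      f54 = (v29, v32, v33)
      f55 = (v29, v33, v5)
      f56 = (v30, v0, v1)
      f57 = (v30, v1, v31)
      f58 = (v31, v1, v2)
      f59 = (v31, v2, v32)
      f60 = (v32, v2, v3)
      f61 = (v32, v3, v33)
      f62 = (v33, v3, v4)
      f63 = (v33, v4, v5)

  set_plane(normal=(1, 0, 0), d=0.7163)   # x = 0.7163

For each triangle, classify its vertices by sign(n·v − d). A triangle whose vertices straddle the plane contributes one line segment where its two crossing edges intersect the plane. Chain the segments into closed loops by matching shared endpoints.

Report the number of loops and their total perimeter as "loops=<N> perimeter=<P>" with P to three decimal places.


loops=1 perimeter=7.050

Straddling triangles (20 of 64):
  (v1,v0,v6) [+--] → (0.7163, 0, -1.16724)–(0.7163, 0.257388, -1.1326)  len=0.2597
  (v1,v6,v2) [+-+] → (0.7163, 0.257388, -1.1326)–(0.7163, 0.477568, -1.00709)  len=0.2534
  (v2,v6,v7) [+-+] → (0.7163, 0.477568, -1.00709)–(0.7163, 0.7163, -0.870976)  len=0.2748
  (v4,v8,v9) [++-] → (0.7163, 0.7163, 0.870976)–(0.7163, 0.257388, 1.1326)  len=0.5282
  (v4,v9,v5) [+--] → (0.7163, 0.257388, 1.1326)–(0.7163, 0, 1.16724)  len=0.2597
  (v6,v10,v7) [--+] → (0.7163, 0.913132, -0.600035)–(0.7163, 0.7163, -0.870976)  len=0.3349
  (v7,v10,v11) [+--] → (0.7163, 0.913132, -0.600035)–(0.7163, 1.03479, -0.4326)  len=0.2070
  (v7,v11,v8) [+-+] → (0.7163, 1.03479, -0.4326)–(0.7163, 1.03479, 0.22565)  len=0.6583
  (v8,v11,v12) [+--] → (0.7163, 1.03479, 0.22565)–(0.7163, 1.03479, 0.4326)  len=0.2069
  (v8,v12,v9) [+--] → (0.7163, 1.03479, 0.4326)–(0.7163, 0.7163, 0.870976)  len=0.5419
  (v27,v30,v31) [--+] → (0.7163, -0.7163, -0.870976)–(0.7163, -1.03479, -0.4326)  len=0.5419
  (v27,v31,v28) [-+-] → (0.7163, -1.03479, -0.4326)–(0.7163, -1.03479, -0.22565)  len=0.2069
  (v28,v31,v32) [-++] → (0.7163, -1.03479, -0.22565)–(0.7163, -1.03479, 0.4326)  len=0.6583
  (v28,v32,v29) [-+-] → (0.7163, -1.03479, 0.4326)–(0.7163, -0.913132, 0.600035)  len=0.2070
  (v29,v32,v33) [-+-] → (0.7163, -0.913132, 0.600035)–(0.7163, -0.7163, 0.870976)  len=0.3349
  (v30,v0,v1) [--+] → (0.7163, 0, -1.16724)–(0.7163, -0.257388, -1.1326)  len=0.2597
  (v30,v1,v31) [-++] → (0.7163, -0.257388, -1.1326)–(0.7163, -0.7163, -0.870976)  len=0.5282
  (v32,v3,v33) [++-] → (0.7163, -0.477568, 1.00709)–(0.7163, -0.7163, 0.870976)  len=0.2748
  (v33,v3,v4) [-++] → (0.7163, -0.477568, 1.00709)–(0.7163, -0.257388, 1.1326)  len=0.2534
  (v33,v4,v5) [-+-] → (0.7163, -0.257388, 1.1326)–(0.7163, 0, 1.16724)  len=0.2597

Chained into 1 loop(s):
  loop 1: 20 segments, perimeter = 7.0496
Total perimeter = 7.050


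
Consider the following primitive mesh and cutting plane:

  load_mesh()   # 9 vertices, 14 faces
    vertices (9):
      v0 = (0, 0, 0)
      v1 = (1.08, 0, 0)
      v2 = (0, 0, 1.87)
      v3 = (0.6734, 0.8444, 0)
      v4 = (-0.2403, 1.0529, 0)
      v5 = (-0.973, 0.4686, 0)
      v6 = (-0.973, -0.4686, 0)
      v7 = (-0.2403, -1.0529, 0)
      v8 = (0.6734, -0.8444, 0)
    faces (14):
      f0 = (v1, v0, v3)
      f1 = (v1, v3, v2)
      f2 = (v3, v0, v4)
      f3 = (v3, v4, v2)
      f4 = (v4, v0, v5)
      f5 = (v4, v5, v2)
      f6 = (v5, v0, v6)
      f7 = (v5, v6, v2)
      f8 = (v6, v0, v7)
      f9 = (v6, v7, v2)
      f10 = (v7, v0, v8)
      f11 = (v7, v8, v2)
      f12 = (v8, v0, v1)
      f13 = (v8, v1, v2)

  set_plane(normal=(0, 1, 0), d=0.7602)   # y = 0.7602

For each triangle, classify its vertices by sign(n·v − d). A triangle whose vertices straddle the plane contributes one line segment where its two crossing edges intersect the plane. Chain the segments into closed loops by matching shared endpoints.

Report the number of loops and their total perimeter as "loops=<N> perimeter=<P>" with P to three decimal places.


loops=1 perimeter=3.062

Straddling triangles (6 of 14):
  (v1,v0,v3) [--+] → (0.606251, 0.7602, 0)–(0.713944, 0.7602, 0)  len=0.1077
  (v1,v3,v2) [-+-] → (0.713944, 0.7602, 0)–(0.606251, 0.7602, 0.186468)  len=0.2153
  (v3,v0,v4) [+-+] → (0.606251, 0.7602, 0)–(-0.173498, 0.7602, 0)  len=0.7797
  (v3,v4,v2) [++-] → (-0.173498, 0.7602, 0.519849)–(0.606251, 0.7602, 0.186468)  len=0.8480
  (v4,v0,v5) [+--] → (-0.173498, 0.7602, 0)–(-0.60734, 0.7602, 0)  len=0.4338
  (v4,v5,v2) [+--] → (-0.60734, 0.7602, 0)–(-0.173498, 0.7602, 0.519849)  len=0.6771

Chained into 1 loop(s):
  loop 1: 6 segments, perimeter = 3.0617
Total perimeter = 3.062


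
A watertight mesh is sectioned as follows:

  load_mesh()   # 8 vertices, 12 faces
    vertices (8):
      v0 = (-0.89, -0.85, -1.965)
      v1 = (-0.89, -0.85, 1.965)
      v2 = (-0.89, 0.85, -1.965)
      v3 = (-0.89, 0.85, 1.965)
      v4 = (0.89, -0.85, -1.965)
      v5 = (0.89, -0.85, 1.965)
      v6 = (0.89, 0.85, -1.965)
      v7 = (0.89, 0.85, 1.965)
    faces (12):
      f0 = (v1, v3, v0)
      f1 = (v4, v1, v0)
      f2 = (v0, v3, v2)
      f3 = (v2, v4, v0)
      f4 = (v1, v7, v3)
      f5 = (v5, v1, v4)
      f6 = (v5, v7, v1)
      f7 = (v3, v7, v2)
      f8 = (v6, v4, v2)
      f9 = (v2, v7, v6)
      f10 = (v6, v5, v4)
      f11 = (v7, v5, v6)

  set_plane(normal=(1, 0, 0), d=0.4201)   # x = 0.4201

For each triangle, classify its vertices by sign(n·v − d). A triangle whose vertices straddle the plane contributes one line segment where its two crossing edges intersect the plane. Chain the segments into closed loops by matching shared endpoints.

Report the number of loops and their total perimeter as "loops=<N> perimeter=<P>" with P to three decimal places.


loops=1 perimeter=11.260

Straddling triangles (8 of 12):
  (v4,v1,v0) [+--] → (0.4201, -0.85, -0.927524)–(0.4201, -0.85, -1.965)  len=1.0375
  (v2,v4,v0) [-+-] → (0.4201, -0.401219, -1.965)–(0.4201, -0.85, -1.965)  len=0.4488
  (v1,v7,v3) [-+-] → (0.4201, 0.401219, 1.965)–(0.4201, 0.85, 1.965)  len=0.4488
  (v5,v1,v4) [+-+] → (0.4201, -0.85, 1.965)–(0.4201, -0.85, -0.927524)  len=2.8925
  (v5,v7,v1) [++-] → (0.4201, 0.401219, 1.965)–(0.4201, -0.85, 1.965)  len=1.2512
  (v3,v7,v2) [-+-] → (0.4201, 0.85, 1.965)–(0.4201, 0.85, 0.927524)  len=1.0375
  (v6,v4,v2) [++-] → (0.4201, -0.401219, -1.965)–(0.4201, 0.85, -1.965)  len=1.2512
  (v2,v7,v6) [-++] → (0.4201, 0.85, 0.927524)–(0.4201, 0.85, -1.965)  len=2.8925

Chained into 1 loop(s):
  loop 1: 8 segments, perimeter = 11.2600
Total perimeter = 11.260


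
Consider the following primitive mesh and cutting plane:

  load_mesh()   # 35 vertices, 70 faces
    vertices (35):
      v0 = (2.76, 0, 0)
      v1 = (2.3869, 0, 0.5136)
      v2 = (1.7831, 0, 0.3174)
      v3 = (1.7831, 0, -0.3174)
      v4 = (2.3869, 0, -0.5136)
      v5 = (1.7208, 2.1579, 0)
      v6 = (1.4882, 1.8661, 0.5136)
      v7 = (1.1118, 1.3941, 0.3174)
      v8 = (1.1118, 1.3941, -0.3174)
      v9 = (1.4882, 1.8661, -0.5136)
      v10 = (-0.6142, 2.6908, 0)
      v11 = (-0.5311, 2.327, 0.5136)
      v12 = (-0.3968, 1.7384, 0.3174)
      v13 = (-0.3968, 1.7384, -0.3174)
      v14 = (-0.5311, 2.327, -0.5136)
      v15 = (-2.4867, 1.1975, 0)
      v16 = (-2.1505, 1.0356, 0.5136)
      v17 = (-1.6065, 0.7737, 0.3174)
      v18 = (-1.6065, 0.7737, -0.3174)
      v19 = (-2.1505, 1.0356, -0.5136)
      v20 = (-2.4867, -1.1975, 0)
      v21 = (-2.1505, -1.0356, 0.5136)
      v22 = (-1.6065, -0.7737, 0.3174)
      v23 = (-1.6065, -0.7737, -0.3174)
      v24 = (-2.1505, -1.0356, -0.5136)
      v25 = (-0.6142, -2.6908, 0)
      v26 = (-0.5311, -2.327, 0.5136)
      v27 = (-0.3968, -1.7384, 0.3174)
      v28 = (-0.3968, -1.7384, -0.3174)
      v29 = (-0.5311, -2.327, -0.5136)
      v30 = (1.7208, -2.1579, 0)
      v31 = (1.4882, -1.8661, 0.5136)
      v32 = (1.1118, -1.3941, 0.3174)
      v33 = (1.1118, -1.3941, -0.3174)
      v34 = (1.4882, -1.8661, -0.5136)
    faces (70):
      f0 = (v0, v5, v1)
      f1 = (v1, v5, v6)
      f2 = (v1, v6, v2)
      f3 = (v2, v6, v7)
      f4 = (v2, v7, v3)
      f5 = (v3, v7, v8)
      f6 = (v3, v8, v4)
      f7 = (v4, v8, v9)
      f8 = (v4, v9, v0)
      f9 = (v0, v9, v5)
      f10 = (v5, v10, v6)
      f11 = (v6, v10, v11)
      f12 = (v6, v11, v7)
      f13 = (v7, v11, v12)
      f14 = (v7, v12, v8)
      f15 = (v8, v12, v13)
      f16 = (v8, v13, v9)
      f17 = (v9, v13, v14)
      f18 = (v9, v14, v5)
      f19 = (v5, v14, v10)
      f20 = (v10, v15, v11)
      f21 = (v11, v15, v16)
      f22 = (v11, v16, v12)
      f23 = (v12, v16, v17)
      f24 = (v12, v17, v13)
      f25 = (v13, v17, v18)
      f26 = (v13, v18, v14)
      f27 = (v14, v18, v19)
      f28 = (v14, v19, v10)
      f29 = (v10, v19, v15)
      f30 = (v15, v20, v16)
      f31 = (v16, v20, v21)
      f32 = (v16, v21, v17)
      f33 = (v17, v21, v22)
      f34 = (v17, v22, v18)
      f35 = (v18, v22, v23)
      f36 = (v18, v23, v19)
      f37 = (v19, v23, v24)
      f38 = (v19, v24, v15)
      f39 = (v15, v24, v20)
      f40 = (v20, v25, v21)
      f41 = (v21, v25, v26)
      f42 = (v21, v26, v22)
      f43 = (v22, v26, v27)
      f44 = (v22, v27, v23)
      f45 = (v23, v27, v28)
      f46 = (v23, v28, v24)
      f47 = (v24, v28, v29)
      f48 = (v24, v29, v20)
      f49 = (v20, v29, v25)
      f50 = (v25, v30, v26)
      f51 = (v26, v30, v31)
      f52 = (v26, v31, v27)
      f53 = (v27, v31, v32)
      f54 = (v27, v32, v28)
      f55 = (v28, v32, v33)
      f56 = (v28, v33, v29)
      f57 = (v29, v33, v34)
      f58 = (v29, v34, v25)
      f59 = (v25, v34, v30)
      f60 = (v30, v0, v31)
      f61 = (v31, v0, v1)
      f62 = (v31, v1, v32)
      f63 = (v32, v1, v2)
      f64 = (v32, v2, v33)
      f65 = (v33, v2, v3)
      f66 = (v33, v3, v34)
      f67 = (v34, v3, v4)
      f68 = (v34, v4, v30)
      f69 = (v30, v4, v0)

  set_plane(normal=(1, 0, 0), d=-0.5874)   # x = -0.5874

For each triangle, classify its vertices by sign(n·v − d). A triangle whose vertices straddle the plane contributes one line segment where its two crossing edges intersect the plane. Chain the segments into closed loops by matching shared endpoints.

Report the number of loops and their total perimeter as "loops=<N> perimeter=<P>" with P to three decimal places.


Straddling triangles (24 of 70):
  (v5,v10,v6) [+-+] → (-0.5874, 2.68468, 0)–(-0.5874, 2.68029, 0.00654703)  len=0.0079
  (v6,v10,v11) [+-+] → (-0.5874, 2.68029, 0.00654703)–(-0.5874, 2.57347, 0.165638)  len=0.1916
  (v5,v14,v10) [++-] → (-0.5874, 2.57347, -0.165638)–(-0.5874, 2.68468, 0)  len=0.1995
  (v10,v15,v11) [--+] → (-0.5874, 2.29448, 0.498814)–(-0.5874, 2.57347, 0.165638)  len=0.4346
  (v11,v15,v16) [+--] → (-0.5874, 2.29448, 0.498814)–(-0.5874, 2.2821, 0.5136)  len=0.0193
  (v11,v16,v12) [+-+] → (-0.5874, 2.2821, 0.5136)–(-0.5874, 1.66202, 0.338724)  len=0.6443
  (v12,v16,v17) [+--] → (-0.5874, 1.66202, 0.338724)–(-0.5874, 1.5864, 0.3174)  len=0.0786
  (v12,v17,v13) [+-+] → (-0.5874, 1.5864, 0.3174)–(-0.5874, 1.5864, -0.217381)  len=0.5348
  (v13,v17,v18) [+--] → (-0.5874, 1.5864, -0.217381)–(-0.5874, 1.5864, -0.3174)  len=0.1000
  (v13,v18,v14) [+-+] → (-0.5874, 1.5864, -0.3174)–(-0.5874, 2.24568, -0.503328)  len=0.6850
  (v14,v18,v19) [+--] → (-0.5874, 2.24568, -0.503328)–(-0.5874, 2.2821, -0.5136)  len=0.0378
  (v14,v19,v10) [+--] → (-0.5874, 2.2821, -0.5136)–(-0.5874, 2.57347, -0.165638)  len=0.4538
  (v21,v25,v26) [--+] → (-0.5874, -2.57347, 0.165638)–(-0.5874, -2.2821, 0.5136)  len=0.4538
  (v21,v26,v22) [-+-] → (-0.5874, -2.2821, 0.5136)–(-0.5874, -2.24568, 0.503328)  len=0.0378
  (v22,v26,v27) [-++] → (-0.5874, -2.24568, 0.503328)–(-0.5874, -1.5864, 0.3174)  len=0.6850
  (v22,v27,v23) [-+-] → (-0.5874, -1.5864, 0.3174)–(-0.5874, -1.5864, 0.217381)  len=0.1000
  (v23,v27,v28) [-++] → (-0.5874, -1.5864, 0.217381)–(-0.5874, -1.5864, -0.3174)  len=0.5348
  (v23,v28,v24) [-+-] → (-0.5874, -1.5864, -0.3174)–(-0.5874, -1.66202, -0.338724)  len=0.0786
  (v24,v28,v29) [-++] → (-0.5874, -1.66202, -0.338724)–(-0.5874, -2.2821, -0.5136)  len=0.6443
  (v24,v29,v20) [-+-] → (-0.5874, -2.2821, -0.5136)–(-0.5874, -2.29448, -0.498814)  len=0.0193
  (v20,v29,v25) [-+-] → (-0.5874, -2.29448, -0.498814)–(-0.5874, -2.57347, -0.165638)  len=0.4346
  (v25,v30,v26) [-++] → (-0.5874, -2.68468, 0)–(-0.5874, -2.57347, 0.165638)  len=0.1995
  (v29,v34,v25) [++-] → (-0.5874, -2.68029, -0.00654703)–(-0.5874, -2.57347, -0.165638)  len=0.1916
  (v25,v34,v30) [-++] → (-0.5874, -2.68029, -0.00654703)–(-0.5874, -2.68468, 0)  len=0.0079

Chained into 2 loop(s):
  loop 1: 12 segments, perimeter = 3.3872
  loop 2: 12 segments, perimeter = 3.3872
Total perimeter = 6.774

loops=2 perimeter=6.774


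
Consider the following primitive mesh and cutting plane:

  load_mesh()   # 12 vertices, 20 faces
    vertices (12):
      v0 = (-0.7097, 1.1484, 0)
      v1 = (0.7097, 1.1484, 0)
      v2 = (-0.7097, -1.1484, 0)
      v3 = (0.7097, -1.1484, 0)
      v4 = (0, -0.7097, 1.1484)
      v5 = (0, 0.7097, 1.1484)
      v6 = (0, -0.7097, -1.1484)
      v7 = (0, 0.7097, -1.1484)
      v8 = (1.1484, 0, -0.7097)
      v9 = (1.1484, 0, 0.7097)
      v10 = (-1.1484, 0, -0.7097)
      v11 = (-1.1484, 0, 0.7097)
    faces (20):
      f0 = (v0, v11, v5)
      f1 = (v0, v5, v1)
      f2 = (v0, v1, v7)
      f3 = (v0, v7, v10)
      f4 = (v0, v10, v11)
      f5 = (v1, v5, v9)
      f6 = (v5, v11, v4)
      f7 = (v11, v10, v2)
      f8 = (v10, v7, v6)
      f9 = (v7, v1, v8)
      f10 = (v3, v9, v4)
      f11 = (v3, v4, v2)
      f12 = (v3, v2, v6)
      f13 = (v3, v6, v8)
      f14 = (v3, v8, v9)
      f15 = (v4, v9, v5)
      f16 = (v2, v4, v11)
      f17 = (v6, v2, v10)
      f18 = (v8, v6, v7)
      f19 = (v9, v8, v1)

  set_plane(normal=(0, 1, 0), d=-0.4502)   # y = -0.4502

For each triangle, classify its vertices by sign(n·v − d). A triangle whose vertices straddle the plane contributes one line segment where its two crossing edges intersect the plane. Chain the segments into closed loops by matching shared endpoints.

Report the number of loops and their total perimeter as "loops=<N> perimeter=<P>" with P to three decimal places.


loops=1 perimeter=6.672

Straddling triangles (10 of 20):
  (v5,v11,v4) [++-] → (-0.41991, -0.4502, 0.98799)–(0, -0.4502, 1.1484)  len=0.4495
  (v11,v10,v2) [++-] → (-0.976419, -0.4502, -0.431481)–(-0.976419, -0.4502, 0.431481)  len=0.8630
  (v10,v7,v6) [++-] → (0, -0.4502, -1.1484)–(-0.41991, -0.4502, -0.98799)  len=0.4495
  (v3,v9,v4) [-+-] → (0.976419, -0.4502, 0.431481)–(0.41991, -0.4502, 0.98799)  len=0.7870
  (v3,v6,v8) [--+] → (0.41991, -0.4502, -0.98799)–(0.976419, -0.4502, -0.431481)  len=0.7870
  (v3,v8,v9) [-++] → (0.976419, -0.4502, -0.431481)–(0.976419, -0.4502, 0.431481)  len=0.8630
  (v4,v9,v5) [-++] → (0.41991, -0.4502, 0.98799)–(0, -0.4502, 1.1484)  len=0.4495
  (v2,v4,v11) [--+] → (-0.41991, -0.4502, 0.98799)–(-0.976419, -0.4502, 0.431481)  len=0.7870
  (v6,v2,v10) [--+] → (-0.976419, -0.4502, -0.431481)–(-0.41991, -0.4502, -0.98799)  len=0.7870
  (v8,v6,v7) [+-+] → (0.41991, -0.4502, -0.98799)–(0, -0.4502, -1.1484)  len=0.4495

Chained into 1 loop(s):
  loop 1: 10 segments, perimeter = 6.6720
Total perimeter = 6.672
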